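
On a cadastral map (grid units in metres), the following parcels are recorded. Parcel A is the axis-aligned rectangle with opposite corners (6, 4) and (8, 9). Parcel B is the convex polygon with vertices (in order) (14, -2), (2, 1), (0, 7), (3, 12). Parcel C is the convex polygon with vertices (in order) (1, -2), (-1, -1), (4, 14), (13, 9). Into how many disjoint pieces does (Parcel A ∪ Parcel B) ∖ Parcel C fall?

2

(Parcel A ∪ Parcel B) ∖ Parcel C splits into 2 disjoint pieces (area 28.4295, area 7.0337).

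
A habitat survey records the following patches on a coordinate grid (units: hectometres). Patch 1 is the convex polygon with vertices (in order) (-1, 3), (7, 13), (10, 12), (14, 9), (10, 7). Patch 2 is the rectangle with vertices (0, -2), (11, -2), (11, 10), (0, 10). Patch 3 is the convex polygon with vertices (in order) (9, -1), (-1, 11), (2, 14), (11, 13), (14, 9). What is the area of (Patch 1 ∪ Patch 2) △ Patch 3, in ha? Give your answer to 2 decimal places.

99.29

|Patch 1 ∪ Patch 2| = 150.7932.
|(Patch 1 ∪ Patch 2) ∩ Patch 3| = 86.75.
|(Patch 1 ∪ Patch 2) △ Patch 3| = 150.7932 + 122 − 173.5 = 99.29.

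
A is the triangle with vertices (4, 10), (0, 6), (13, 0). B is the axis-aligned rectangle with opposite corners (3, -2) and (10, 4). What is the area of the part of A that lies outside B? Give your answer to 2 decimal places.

|A| = 38, |A∩B| = 7.2103.
|A ∖ B| = |A| − |A∩B| = 38 − 7.2103 = 30.79.

30.79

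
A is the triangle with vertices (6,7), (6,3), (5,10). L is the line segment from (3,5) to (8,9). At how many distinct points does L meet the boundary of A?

The segment meets the boundary at (5.895,7.316), (5.436,6.949).

2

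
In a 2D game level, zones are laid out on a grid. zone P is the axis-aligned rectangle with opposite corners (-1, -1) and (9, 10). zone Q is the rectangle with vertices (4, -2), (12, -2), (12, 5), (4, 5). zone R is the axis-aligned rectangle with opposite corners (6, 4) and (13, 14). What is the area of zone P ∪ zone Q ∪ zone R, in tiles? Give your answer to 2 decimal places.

By inclusion–exclusion:
Individual areas: |zone P| = 110, |zone Q| = 56, |zone R| = 70.
|zone P∩zone Q|: x∈[4,9], y∈[-1,5] → 5·6 = 30.
|zone P∩zone R|: x∈[6,9], y∈[4,10] → 3·6 = 18.
|zone Q∩zone R|: x∈[6,12], y∈[4,5] → 6·1 = 6.
|zone P∩zone Q∩zone R| = 3.
|zone P ∪ zone Q ∪ zone R| = 236 − 54 + 3 = 185.00.

185.00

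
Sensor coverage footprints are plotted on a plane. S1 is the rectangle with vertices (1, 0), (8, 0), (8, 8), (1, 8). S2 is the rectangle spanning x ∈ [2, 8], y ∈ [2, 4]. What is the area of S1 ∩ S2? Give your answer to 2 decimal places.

12.00

|S1∩S2|: x∈[2,8], y∈[2,4] → 6·2 = 12.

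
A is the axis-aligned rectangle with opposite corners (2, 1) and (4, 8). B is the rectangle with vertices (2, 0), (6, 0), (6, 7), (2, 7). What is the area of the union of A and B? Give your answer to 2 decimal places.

By inclusion–exclusion:
Individual areas: |A| = 14, |B| = 28.
|A∩B|: x∈[2,4], y∈[1,7] → 2·6 = 12.
|A ∪ B| = 42 − 12 = 30.00.

30.00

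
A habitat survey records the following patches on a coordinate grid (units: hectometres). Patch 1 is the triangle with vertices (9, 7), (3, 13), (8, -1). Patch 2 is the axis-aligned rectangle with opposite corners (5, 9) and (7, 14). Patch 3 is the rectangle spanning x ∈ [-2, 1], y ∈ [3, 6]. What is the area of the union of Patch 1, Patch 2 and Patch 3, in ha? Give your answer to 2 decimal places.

44.00

By inclusion–exclusion:
Individual areas: |Patch 1| = 27, |Patch 2| = 10, |Patch 3| = 9.
|Patch 1∩Patch 2| = 2.
|Patch 1∩Patch 3| = 0.
|Patch 2∩Patch 3| = 0 (no overlap).
|Patch 1∩Patch 2∩Patch 3| = 0.
|Patch 1 ∪ Patch 2 ∪ Patch 3| = 46 − 2 + 0 = 44.00.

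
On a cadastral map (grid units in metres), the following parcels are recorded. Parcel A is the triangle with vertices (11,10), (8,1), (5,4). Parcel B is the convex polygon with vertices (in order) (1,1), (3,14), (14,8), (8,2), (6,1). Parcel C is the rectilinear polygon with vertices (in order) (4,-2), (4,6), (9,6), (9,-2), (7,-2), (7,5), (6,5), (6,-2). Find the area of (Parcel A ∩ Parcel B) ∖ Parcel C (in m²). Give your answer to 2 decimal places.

8.48

|Parcel A ∩ Parcel B| = 17.3925.
|(Parcel A ∩ Parcel B) ∩ Parcel C| = 8.9167.
|(Parcel A ∩ Parcel B) ∖ Parcel C| = 17.3925 − 8.9167 = 8.48.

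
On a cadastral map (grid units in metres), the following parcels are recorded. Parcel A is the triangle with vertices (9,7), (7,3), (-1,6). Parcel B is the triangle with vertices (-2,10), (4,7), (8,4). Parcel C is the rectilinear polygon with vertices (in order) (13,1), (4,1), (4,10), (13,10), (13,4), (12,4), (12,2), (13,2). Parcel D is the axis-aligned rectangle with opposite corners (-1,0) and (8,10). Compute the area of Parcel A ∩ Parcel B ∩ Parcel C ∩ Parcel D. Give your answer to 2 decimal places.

The intersection is the polygon with vertices (4,6.5), (4.588,6.559), (7.636,4.273), (7.615,4.231), (4,6.4).
By the shoelace formula its area is 1.04.

1.04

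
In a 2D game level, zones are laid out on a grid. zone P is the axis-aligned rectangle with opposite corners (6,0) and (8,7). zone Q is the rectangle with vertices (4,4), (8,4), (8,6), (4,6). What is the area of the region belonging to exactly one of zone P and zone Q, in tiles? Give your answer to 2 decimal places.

14.00

|zone P∩zone Q|: x∈[6,8], y∈[4,6] → 2·2 = 4.
|zone P △ zone Q| = |zone P| + |zone Q| − 2·|zone P∩zone Q| = 14 + 8 − 8 = 14.00.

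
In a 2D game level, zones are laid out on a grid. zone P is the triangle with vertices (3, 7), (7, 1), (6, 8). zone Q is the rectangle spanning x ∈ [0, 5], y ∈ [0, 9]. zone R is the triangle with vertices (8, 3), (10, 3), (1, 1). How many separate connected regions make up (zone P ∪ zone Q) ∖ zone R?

(zone P ∪ zone Q) ∖ zone R splits into 2 disjoint pieces (area 51.2042, area 0.3931).

2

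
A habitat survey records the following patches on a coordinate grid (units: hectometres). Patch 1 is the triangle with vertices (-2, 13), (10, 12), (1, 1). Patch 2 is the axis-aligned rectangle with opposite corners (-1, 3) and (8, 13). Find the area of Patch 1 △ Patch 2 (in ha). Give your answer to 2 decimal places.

|Patch 1| = 70.5, |Patch 2| = 90, |Patch 1∩Patch 2| = 63.7942.
|Patch 1 △ Patch 2| = |Patch 1| + |Patch 2| − 2·|Patch 1∩Patch 2| = 70.5 + 90 − 127.5884 = 32.91.

32.91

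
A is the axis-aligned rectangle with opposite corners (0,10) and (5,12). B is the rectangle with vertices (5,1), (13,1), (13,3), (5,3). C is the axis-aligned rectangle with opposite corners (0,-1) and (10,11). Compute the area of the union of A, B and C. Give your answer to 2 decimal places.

By inclusion–exclusion:
Individual areas: |A| = 10, |B| = 16, |C| = 120.
|A∩B| = 0 (no overlap).
|A∩C|: x∈[0,5], y∈[10,11] → 5·1 = 5.
|B∩C|: x∈[5,10], y∈[1,3] → 5·2 = 10.
|A∩B∩C| = 0.
|A ∪ B ∪ C| = 146 − 15 + 0 = 131.00.

131.00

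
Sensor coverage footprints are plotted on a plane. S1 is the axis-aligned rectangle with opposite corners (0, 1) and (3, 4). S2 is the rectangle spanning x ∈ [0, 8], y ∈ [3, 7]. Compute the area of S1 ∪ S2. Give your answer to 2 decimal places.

38.00

By inclusion–exclusion:
Individual areas: |S1| = 9, |S2| = 32.
|S1∩S2|: x∈[0,3], y∈[3,4] → 3·1 = 3.
|S1 ∪ S2| = 41 − 3 = 38.00.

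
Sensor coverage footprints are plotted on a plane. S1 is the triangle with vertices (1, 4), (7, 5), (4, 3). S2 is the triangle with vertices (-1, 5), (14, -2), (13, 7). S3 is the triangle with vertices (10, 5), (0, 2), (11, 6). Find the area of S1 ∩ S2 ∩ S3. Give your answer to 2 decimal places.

The intersection is the polygon with vertices (4.545,3.364), (3.684,3.105), (3.348,3.217), (5.5,4).
By the shoelace formula its area is 0.40.

0.40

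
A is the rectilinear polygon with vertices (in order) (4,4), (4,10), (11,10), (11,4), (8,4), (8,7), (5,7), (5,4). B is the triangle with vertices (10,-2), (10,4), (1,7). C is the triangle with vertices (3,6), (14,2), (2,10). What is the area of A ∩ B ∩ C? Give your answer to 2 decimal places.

1.00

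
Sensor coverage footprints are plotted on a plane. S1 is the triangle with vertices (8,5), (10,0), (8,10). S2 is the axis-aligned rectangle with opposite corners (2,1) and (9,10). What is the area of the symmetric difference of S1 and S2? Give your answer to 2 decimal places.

|S1| = 5, |S2| = 63, |S1∩S2| = 3.75.
|S1 △ S2| = |S1| + |S2| − 2·|S1∩S2| = 5 + 63 − 7.5 = 60.50.

60.50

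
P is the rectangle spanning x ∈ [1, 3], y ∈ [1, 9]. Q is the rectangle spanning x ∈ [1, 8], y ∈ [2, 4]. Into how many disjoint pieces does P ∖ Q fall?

2

P ∖ Q splits into 2 disjoint pieces (area 2, area 10).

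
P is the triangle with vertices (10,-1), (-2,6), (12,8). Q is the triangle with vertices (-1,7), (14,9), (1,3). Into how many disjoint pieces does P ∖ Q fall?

2

P ∖ Q splits into 2 disjoint pieces (area 40.0365, area 1.0765).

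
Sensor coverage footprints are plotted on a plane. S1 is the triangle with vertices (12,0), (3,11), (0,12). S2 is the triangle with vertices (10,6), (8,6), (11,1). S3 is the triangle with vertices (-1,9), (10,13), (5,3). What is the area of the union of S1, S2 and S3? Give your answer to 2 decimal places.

55.59

By inclusion–exclusion:
Individual areas: |S1| = 12, |S2| = 5, |S3| = 45.
|S1∩S2| = 0.049.
|S1∩S3| = 6.3601.
|S2∩S3| = 0.
|S1∩S2∩S3| = 0.
|S1 ∪ S2 ∪ S3| = 62 − 6.4091 + 0 = 55.59.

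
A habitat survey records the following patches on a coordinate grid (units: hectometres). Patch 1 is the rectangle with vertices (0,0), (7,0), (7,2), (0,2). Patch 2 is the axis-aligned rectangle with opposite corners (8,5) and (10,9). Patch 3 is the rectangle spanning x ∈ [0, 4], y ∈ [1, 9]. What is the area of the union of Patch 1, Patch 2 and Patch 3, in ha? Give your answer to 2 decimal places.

50.00

By inclusion–exclusion:
Individual areas: |Patch 1| = 14, |Patch 2| = 8, |Patch 3| = 32.
|Patch 1∩Patch 2| = 0 (no overlap).
|Patch 1∩Patch 3|: x∈[0,4], y∈[1,2] → 4·1 = 4.
|Patch 2∩Patch 3| = 0 (no overlap).
|Patch 1∩Patch 2∩Patch 3| = 0.
|Patch 1 ∪ Patch 2 ∪ Patch 3| = 54 − 4 + 0 = 50.00.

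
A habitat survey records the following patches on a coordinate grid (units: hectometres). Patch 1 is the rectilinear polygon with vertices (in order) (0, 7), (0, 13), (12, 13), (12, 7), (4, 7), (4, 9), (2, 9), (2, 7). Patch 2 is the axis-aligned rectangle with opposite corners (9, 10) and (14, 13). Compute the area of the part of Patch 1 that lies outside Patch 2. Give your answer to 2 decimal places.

59.00

|Patch 1| = 68, |Patch 1∩Patch 2| = 9.
|Patch 1 ∖ Patch 2| = |Patch 1| − |Patch 1∩Patch 2| = 68 − 9 = 59.00.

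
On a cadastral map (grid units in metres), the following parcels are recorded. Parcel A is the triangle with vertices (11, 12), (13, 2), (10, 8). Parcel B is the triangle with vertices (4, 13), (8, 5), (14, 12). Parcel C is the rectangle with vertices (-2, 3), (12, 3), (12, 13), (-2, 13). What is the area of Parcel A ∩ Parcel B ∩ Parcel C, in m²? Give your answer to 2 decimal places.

The intersection is the polygon with vertices (10.21,7.579), (10,8), (11,12), (11.568,9.162).
By the shoelace formula its area is 3.01.

3.01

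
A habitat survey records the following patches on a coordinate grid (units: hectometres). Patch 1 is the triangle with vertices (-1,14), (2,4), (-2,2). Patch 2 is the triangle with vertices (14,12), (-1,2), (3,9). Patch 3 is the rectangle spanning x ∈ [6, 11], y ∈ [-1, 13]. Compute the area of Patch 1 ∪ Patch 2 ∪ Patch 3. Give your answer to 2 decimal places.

111.48

By inclusion–exclusion:
Individual areas: |Patch 1| = 23, |Patch 2| = 32.5, |Patch 3| = 70.
|Patch 1∩Patch 2| = 3.1861.
|Patch 1∩Patch 3| = 0.
|Patch 2∩Patch 3| = 10.8333.
|Patch 1∩Patch 2∩Patch 3| = 0.
|Patch 1 ∪ Patch 2 ∪ Patch 3| = 125.5 − 14.0194 + 0 = 111.48.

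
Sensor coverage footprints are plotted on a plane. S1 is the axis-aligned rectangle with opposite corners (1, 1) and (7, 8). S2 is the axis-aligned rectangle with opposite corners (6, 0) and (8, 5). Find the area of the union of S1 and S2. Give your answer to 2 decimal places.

48.00

By inclusion–exclusion:
Individual areas: |S1| = 42, |S2| = 10.
|S1∩S2|: x∈[6,7], y∈[1,5] → 1·4 = 4.
|S1 ∪ S2| = 52 − 4 = 48.00.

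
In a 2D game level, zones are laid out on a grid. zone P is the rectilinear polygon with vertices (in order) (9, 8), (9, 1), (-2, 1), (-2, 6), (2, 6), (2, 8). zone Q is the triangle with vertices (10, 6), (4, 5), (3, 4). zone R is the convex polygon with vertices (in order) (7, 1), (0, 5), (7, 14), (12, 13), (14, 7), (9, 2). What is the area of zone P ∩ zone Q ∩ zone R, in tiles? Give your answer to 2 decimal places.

2.44

The intersection is the polygon with vertices (3,4), (4,5), (9,5.833), (9,5.714).
By the shoelace formula its area is 2.44.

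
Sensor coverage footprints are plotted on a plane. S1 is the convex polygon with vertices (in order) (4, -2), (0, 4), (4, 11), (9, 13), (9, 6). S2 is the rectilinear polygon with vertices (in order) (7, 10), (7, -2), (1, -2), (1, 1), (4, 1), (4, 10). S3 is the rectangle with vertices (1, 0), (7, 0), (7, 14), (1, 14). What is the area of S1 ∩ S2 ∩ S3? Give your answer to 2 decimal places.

The intersection is the polygon with vertices (4,1), (4,10), (7,10), (7,2.8), (5.25,0), (2.667,0), (2,1).
By the shoelace formula its area is 29.22.

29.22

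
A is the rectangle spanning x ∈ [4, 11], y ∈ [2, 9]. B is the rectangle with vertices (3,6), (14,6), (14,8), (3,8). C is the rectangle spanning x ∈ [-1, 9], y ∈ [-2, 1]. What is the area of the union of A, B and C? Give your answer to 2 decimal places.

87.00

By inclusion–exclusion:
Individual areas: |A| = 49, |B| = 22, |C| = 30.
|A∩B|: x∈[4,11], y∈[6,8] → 7·2 = 14.
|A∩C| = 0 (no overlap).
|B∩C| = 0 (no overlap).
|A∩B∩C| = 0.
|A ∪ B ∪ C| = 101 − 14 + 0 = 87.00.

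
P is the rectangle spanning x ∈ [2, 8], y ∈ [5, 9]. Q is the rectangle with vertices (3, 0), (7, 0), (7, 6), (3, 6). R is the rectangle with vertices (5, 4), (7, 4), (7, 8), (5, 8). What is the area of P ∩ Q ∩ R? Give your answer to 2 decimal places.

The intersection is the polygon with vertices (7,6), (7,5), (5,5), (5,6).
By the shoelace formula its area is 2.00.

2.00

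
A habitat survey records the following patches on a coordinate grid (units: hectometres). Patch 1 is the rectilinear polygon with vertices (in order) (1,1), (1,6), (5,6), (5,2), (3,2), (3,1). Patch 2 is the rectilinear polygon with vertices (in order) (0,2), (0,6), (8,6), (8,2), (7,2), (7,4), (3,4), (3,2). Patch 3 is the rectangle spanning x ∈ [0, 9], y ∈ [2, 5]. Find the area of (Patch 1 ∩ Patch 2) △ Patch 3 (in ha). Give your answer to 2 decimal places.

23.00

|Patch 1 ∩ Patch 2| = 12.
|(Patch 1 ∩ Patch 2) ∩ Patch 3| = 8.
|(Patch 1 ∩ Patch 2) △ Patch 3| = 12 + 27 − 16 = 23.00.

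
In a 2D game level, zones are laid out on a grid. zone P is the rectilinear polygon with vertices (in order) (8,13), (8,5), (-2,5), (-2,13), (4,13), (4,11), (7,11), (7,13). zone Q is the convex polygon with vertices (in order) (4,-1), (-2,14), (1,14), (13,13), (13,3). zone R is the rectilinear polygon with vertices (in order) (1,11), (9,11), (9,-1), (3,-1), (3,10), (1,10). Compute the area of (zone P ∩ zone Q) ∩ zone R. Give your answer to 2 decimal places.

The region (zone P ∩ zone Q) ∩ zone R is the polygon with vertices (3,5), (3,10), (1,10), (1,11), (4,11), (7,11), (8,11), (8,5).
By the shoelace formula its area is 32.00.

32.00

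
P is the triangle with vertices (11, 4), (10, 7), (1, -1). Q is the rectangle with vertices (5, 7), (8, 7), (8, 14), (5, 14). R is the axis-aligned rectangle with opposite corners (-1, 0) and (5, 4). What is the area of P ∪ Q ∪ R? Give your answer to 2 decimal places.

59.83

By inclusion–exclusion:
Individual areas: |P| = 17.5, |Q| = 21, |R| = 24.
|P∩Q| = 0.
|P∩R| = 2.6736.
|Q∩R| = 0 (no overlap).
|P∩Q∩R| = 0.
|P ∪ Q ∪ R| = 62.5 − 2.6736 + 0 = 59.83.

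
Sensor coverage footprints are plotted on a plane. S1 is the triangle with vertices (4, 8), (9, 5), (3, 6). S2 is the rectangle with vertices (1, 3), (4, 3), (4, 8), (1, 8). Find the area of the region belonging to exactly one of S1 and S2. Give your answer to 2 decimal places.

19.33

|S1| = 6.5, |S2| = 15, |S1∩S2| = 1.0833.
|S1 △ S2| = |S1| + |S2| − 2·|S1∩S2| = 6.5 + 15 − 2.1667 = 19.33.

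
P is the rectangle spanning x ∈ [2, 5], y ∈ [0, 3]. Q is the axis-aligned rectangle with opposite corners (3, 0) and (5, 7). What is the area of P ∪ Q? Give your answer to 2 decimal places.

By inclusion–exclusion:
Individual areas: |P| = 9, |Q| = 14.
|P∩Q|: x∈[3,5], y∈[0,3] → 2·3 = 6.
|P ∪ Q| = 23 − 6 = 17.00.

17.00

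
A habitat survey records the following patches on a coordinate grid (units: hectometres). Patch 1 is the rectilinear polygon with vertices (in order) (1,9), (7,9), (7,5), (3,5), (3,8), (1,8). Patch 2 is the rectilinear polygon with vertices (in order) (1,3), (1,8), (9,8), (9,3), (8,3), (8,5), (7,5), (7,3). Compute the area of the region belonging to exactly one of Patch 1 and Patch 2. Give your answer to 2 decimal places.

32.00

|Patch 1| = 18, |Patch 2| = 38, |Patch 1∩Patch 2| = 12.
|Patch 1 △ Patch 2| = |Patch 1| + |Patch 2| − 2·|Patch 1∩Patch 2| = 18 + 38 − 24 = 32.00.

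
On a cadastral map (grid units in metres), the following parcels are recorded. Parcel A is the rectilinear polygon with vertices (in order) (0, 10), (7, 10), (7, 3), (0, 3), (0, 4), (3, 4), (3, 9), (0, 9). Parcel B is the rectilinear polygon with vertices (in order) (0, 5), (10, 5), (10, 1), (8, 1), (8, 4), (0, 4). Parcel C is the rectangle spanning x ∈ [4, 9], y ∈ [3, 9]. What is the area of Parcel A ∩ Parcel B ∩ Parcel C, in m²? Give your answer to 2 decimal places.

The intersection is the polygon with vertices (4,4), (4,5), (7,5), (7,4).
By the shoelace formula its area is 3.00.

3.00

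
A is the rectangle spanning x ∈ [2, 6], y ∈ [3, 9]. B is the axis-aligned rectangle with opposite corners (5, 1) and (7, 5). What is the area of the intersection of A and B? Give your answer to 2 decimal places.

2.00

|A∩B|: x∈[5,6], y∈[3,5] → 1·2 = 2.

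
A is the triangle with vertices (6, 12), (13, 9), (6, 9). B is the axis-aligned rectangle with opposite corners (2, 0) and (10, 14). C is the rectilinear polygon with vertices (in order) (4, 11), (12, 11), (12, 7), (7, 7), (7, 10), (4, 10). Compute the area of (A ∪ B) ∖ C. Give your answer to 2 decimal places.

97.21

|A ∪ B| = 113.9286.
|(A ∪ B) ∩ C| = 16.7143.
|(A ∪ B) ∖ C| = 113.9286 − 16.7143 = 97.21.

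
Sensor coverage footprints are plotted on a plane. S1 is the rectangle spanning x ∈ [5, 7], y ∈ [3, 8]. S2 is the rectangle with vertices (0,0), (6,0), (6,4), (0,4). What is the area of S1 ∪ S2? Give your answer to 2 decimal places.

33.00

By inclusion–exclusion:
Individual areas: |S1| = 10, |S2| = 24.
|S1∩S2|: x∈[5,6], y∈[3,4] → 1·1 = 1.
|S1 ∪ S2| = 34 − 1 = 33.00.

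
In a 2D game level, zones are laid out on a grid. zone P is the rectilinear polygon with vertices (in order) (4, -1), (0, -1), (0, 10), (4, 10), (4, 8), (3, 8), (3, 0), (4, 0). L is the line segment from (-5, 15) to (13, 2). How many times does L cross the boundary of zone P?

2

The segment meets the boundary at (4,8.5), (1.923,10).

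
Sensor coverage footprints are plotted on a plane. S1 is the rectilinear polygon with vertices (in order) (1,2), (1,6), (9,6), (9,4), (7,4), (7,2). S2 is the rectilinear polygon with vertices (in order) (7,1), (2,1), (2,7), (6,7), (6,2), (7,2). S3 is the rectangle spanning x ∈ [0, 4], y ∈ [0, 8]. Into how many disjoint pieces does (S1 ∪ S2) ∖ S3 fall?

1

(S1 ∪ S2) ∖ S3 is a single connected region.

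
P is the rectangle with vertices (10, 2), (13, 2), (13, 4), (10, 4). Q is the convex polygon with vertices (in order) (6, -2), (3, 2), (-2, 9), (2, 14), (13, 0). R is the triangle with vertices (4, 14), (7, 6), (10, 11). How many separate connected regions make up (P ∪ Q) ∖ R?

1

(P ∪ Q) ∖ R is a single connected region.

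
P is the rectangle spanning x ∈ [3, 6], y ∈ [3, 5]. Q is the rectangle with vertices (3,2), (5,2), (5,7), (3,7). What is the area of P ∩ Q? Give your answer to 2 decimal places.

4.00

|P∩Q|: x∈[3,5], y∈[3,5] → 2·2 = 4.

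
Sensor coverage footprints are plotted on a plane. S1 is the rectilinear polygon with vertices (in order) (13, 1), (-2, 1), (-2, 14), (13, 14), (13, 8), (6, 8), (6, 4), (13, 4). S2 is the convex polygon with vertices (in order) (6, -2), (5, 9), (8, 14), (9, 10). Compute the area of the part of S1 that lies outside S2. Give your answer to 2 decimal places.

145.53

|S1| = 167, |S1∩S2| = 21.4659.
|S1 ∖ S2| = |S1| − |S1∩S2| = 167 − 21.4659 = 145.53.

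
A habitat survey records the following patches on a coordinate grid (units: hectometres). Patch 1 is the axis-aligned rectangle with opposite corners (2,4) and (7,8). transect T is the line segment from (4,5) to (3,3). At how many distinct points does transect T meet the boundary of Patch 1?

1

The segment meets the boundary at (3.5,4).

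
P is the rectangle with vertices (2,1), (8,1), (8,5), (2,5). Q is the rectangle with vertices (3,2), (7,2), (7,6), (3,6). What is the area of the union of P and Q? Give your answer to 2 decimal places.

By inclusion–exclusion:
Individual areas: |P| = 24, |Q| = 16.
|P∩Q|: x∈[3,7], y∈[2,5] → 4·3 = 12.
|P ∪ Q| = 40 − 12 = 28.00.

28.00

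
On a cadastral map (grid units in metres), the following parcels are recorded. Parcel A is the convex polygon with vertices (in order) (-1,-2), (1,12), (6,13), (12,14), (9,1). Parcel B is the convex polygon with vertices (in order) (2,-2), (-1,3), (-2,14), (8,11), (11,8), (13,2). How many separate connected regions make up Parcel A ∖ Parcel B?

2

Parcel A ∖ Parcel B splits into 2 disjoint pieces (area 4.9136, area 19.7663).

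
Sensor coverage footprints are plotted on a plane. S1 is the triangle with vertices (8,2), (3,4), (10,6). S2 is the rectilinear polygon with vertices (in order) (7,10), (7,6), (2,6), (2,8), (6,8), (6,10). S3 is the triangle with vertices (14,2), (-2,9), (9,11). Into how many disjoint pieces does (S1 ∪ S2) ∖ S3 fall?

2

(S1 ∪ S2) ∖ S3 splits into 2 disjoint pieces (area 9.5385, area 1.7857).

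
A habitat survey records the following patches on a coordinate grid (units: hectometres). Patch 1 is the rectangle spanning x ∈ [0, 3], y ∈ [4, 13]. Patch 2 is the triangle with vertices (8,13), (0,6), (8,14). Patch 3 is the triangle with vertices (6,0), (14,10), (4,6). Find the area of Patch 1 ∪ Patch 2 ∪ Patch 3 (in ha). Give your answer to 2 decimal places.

64.44

By inclusion–exclusion:
Individual areas: |Patch 1| = 27, |Patch 2| = 4, |Patch 3| = 34.
|Patch 1∩Patch 2| = 0.5625.
|Patch 1∩Patch 3| = 0.
|Patch 2∩Patch 3| = 0.
|Patch 1∩Patch 2∩Patch 3| = 0.
|Patch 1 ∪ Patch 2 ∪ Patch 3| = 65 − 0.5625 + 0 = 64.44.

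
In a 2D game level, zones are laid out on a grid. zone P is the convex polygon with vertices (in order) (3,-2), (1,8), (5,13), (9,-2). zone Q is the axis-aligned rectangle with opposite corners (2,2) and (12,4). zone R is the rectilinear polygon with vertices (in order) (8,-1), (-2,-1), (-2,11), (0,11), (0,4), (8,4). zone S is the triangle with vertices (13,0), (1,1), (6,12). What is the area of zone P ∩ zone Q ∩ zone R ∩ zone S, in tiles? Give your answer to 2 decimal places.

The intersection is the polygon with vertices (7.4,4), (7.933,2), (2.2,2), (2,3), (2,3.2), (2.364,4).
By the shoelace formula its area is 11.09.

11.09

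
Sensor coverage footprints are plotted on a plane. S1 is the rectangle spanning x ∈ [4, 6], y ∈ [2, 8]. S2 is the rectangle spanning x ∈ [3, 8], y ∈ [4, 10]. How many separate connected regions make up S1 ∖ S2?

S1 ∖ S2 is a single connected region.

1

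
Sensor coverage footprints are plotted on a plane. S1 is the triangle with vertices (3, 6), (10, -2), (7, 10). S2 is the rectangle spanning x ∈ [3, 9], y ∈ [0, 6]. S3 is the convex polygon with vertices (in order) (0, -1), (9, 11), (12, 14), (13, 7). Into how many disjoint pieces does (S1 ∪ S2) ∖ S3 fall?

(S1 ∪ S2) ∖ S3 splits into 2 disjoint pieces (area 17.9038, area 9.5938).

2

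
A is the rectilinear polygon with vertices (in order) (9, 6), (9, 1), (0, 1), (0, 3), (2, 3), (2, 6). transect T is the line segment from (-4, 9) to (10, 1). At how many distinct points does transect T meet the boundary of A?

The segment meets the boundary at (9,1.571), (2,5.571).

2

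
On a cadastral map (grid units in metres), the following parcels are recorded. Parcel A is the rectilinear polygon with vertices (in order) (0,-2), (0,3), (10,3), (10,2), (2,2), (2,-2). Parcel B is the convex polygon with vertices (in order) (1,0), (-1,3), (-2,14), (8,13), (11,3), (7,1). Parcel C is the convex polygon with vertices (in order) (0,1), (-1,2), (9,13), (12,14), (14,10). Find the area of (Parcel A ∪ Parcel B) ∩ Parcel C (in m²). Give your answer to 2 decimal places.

The region (Parcel A ∪ Parcel B) ∩ Parcel C is the polygon with vertices (-0.615,2.423), (8.248,12.173), (9.725,7.252), (0,1), (0,1.5).
By the shoelace formula its area is 37.70.

37.70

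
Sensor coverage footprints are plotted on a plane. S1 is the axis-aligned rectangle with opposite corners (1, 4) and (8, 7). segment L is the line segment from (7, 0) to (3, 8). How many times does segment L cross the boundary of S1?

2

The segment meets the boundary at (5,4), (3.5,7).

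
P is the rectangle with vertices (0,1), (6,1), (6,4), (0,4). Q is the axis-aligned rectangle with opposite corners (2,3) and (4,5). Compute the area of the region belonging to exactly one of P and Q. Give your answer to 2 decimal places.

18.00

|P∩Q|: x∈[2,4], y∈[3,4] → 2·1 = 2.
|P △ Q| = |P| + |Q| − 2·|P∩Q| = 18 + 4 − 4 = 18.00.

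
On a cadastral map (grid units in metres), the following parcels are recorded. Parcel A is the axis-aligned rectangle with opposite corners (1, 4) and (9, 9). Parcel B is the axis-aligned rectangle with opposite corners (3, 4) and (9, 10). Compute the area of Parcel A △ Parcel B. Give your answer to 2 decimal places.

|Parcel A∩Parcel B|: x∈[3,9], y∈[4,9] → 6·5 = 30.
|Parcel A △ Parcel B| = |Parcel A| + |Parcel B| − 2·|Parcel A∩Parcel B| = 40 + 36 − 60 = 16.00.

16.00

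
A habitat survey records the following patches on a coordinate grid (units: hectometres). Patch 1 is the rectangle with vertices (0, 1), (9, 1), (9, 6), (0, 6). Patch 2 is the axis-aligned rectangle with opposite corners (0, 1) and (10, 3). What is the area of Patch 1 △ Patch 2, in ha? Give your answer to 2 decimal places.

29.00

|Patch 1∩Patch 2|: x∈[0,9], y∈[1,3] → 9·2 = 18.
|Patch 1 △ Patch 2| = |Patch 1| + |Patch 2| − 2·|Patch 1∩Patch 2| = 45 + 20 − 36 = 29.00.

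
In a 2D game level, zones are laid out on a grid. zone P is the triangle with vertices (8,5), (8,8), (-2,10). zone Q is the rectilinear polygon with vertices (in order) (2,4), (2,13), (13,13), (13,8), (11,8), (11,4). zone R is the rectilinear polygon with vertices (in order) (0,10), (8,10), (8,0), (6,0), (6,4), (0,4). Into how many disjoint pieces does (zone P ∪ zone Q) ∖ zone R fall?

2

(zone P ∪ zone Q) ∖ zone R splits into 2 disjoint pieces (area 0.6, area 55).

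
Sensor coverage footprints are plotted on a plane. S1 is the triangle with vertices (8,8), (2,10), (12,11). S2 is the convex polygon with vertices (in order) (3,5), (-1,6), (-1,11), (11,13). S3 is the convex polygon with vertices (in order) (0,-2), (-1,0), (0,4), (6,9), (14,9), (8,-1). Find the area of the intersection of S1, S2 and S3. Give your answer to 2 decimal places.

The intersection is the polygon with vertices (6.5,8.5), (5.714,8.762), (6,9), (7,9).
By the shoelace formula its area is 0.38.

0.38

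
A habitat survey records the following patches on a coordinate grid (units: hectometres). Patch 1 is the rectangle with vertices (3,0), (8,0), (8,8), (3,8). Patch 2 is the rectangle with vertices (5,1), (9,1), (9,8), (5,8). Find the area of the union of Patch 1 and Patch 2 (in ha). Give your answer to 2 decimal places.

By inclusion–exclusion:
Individual areas: |Patch 1| = 40, |Patch 2| = 28.
|Patch 1∩Patch 2|: x∈[5,8], y∈[1,8] → 3·7 = 21.
|Patch 1 ∪ Patch 2| = 68 − 21 = 47.00.

47.00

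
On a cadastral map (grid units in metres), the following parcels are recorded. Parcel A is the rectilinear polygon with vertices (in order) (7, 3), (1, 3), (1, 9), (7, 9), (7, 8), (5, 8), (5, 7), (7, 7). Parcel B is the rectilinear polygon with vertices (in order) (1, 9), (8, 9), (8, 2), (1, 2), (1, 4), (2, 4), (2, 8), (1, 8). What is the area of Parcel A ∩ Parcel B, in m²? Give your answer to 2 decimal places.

30.00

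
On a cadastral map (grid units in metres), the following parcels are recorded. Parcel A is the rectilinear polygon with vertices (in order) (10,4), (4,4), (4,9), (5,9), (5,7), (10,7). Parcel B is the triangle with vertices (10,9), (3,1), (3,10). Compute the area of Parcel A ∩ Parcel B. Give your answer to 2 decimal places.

10.81

The intersection is the polygon with vertices (4,4), (4,9), (5,9), (5,7), (8.25,7), (5.625,4).
By the shoelace formula its area is 10.81.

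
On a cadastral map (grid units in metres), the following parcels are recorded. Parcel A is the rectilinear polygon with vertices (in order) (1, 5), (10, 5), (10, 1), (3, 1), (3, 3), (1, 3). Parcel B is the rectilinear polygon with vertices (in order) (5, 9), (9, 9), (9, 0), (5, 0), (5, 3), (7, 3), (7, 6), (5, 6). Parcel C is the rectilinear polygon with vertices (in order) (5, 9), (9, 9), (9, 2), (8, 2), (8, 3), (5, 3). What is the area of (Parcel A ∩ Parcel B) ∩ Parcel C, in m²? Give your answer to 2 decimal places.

5.00

|Parcel A ∩ Parcel B| = 12.
|(Parcel A ∩ Parcel B) ∩ Parcel C| = 5.00.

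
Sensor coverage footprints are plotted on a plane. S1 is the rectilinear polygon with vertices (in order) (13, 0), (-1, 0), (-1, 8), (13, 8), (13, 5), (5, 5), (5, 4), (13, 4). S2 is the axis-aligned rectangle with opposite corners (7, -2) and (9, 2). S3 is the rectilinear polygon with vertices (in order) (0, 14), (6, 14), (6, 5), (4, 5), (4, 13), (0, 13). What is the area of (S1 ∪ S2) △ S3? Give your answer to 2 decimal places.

|S1 ∪ S2| = 108.
|(S1 ∪ S2) ∩ S3| = 6.
|(S1 ∪ S2) △ S3| = 108 + 22 − 12 = 118.00.

118.00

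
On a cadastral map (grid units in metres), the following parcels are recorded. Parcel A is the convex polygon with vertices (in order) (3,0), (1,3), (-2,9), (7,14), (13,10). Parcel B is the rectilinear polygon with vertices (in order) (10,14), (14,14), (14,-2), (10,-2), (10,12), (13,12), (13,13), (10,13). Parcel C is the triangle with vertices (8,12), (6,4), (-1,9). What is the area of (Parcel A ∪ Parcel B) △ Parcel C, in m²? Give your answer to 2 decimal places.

125.00

|Parcel A ∪ Parcel B| = 158.
|(Parcel A ∪ Parcel B) ∩ Parcel C| = 33.
|(Parcel A ∪ Parcel B) △ Parcel C| = 158 + 33 − 66 = 125.00.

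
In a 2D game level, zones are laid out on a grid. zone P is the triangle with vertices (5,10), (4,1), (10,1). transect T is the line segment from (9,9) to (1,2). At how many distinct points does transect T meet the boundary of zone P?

The segment meets the boundary at (4.446,5.015), (6.682,6.972).

2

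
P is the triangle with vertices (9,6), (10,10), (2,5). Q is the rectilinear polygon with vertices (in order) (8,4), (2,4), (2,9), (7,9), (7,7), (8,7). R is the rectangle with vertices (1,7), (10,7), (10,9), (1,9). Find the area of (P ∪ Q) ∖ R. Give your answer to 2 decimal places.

19.87

|P ∪ Q| = 34.2589.
|(P ∪ Q) ∩ R| = 14.3875.
|(P ∪ Q) ∖ R| = 34.2589 − 14.3875 = 19.87.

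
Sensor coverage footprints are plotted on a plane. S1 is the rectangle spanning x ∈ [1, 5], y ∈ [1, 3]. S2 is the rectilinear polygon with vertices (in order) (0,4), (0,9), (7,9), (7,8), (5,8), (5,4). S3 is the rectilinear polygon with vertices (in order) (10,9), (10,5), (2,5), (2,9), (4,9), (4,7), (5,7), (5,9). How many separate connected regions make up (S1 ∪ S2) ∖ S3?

(S1 ∪ S2) ∖ S3 splits into 3 disjoint pieces (area 8, area 13, area 2).

3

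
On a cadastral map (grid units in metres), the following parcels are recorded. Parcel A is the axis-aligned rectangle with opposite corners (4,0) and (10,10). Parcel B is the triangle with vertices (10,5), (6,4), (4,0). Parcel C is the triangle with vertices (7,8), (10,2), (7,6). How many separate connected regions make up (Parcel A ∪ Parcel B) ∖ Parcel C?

(Parcel A ∪ Parcel B) ∖ Parcel C is a single connected region.

1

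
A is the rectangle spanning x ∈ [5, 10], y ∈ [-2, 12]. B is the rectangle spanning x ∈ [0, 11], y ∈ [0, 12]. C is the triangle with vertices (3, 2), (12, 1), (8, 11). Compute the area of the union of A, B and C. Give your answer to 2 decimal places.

By inclusion–exclusion:
Individual areas: |A| = 70, |B| = 132, |C| = 43.
|A∩B|: x∈[5,10], y∈[0,12] → 5·12 = 60.
|A∩C| = 34.4.
|B∩C| = 41.8056.
|A∩B∩C| = 34.4.
|A ∪ B ∪ C| = 245 − 136.2056 + 34.4 = 143.19.

143.19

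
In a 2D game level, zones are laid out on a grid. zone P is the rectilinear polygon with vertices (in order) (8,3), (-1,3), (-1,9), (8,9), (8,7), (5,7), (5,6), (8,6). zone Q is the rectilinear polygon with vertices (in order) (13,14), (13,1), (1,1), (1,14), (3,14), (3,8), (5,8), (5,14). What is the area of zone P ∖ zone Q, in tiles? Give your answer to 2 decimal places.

14.00

|zone P| = 51, |zone P∩zone Q| = 37.
|zone P ∖ zone Q| = |zone P| − |zone P∩zone Q| = 51 − 37 = 14.00.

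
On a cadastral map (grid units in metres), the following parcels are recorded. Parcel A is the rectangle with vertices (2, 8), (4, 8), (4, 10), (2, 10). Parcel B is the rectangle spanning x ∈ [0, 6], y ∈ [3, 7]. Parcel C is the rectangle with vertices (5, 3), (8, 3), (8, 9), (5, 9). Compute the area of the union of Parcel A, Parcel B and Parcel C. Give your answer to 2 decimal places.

By inclusion–exclusion:
Individual areas: |Parcel A| = 4, |Parcel B| = 24, |Parcel C| = 18.
|Parcel A∩Parcel B| = 0 (no overlap).
|Parcel A∩Parcel C| = 0 (no overlap).
|Parcel B∩Parcel C|: x∈[5,6], y∈[3,7] → 1·4 = 4.
|Parcel A∩Parcel B∩Parcel C| = 0.
|Parcel A ∪ Parcel B ∪ Parcel C| = 46 − 4 + 0 = 42.00.

42.00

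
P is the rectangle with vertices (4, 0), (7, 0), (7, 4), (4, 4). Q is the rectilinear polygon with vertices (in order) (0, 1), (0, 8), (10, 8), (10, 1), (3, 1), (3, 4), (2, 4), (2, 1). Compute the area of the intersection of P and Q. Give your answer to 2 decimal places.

9.00

The intersection is the polygon with vertices (4,4), (7,4), (7,1), (4,1).
By the shoelace formula its area is 9.00.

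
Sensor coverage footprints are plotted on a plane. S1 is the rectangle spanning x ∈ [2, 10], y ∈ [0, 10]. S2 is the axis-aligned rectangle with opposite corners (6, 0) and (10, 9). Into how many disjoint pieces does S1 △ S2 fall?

1

S1 △ S2 is a single connected region.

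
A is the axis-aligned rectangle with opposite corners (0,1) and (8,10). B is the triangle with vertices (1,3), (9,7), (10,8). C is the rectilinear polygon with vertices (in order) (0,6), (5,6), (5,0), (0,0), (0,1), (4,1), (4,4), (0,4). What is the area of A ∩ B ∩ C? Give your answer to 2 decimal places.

0.34

The intersection is the polygon with vertices (3,4), (2.8,4), (5,5.222), (5,5).
By the shoelace formula its area is 0.34.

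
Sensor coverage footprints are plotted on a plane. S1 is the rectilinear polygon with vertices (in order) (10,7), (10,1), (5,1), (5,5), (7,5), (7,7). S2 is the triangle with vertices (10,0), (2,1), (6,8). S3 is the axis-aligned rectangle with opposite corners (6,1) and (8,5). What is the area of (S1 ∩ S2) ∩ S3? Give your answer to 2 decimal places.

The region (S1 ∩ S2) ∩ S3 is the polygon with vertices (7,5), (7.5,5), (8,4), (8,1), (6,1), (6,5).
By the shoelace formula its area is 7.75.

7.75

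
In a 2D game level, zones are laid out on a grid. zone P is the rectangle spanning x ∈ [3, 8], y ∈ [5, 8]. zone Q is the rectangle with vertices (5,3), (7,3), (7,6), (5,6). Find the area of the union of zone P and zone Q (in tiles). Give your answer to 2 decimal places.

By inclusion–exclusion:
Individual areas: |zone P| = 15, |zone Q| = 6.
|zone P∩zone Q|: x∈[5,7], y∈[5,6] → 2·1 = 2.
|zone P ∪ zone Q| = 21 − 2 = 19.00.

19.00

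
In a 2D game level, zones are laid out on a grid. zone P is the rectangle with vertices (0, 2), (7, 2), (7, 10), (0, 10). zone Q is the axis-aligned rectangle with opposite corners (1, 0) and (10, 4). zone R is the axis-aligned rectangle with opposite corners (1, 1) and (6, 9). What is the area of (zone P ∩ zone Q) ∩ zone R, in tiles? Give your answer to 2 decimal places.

The region (zone P ∩ zone Q) ∩ zone R is the polygon with vertices (1,2), (1,4), (6,4), (6,2).
By the shoelace formula its area is 10.00.

10.00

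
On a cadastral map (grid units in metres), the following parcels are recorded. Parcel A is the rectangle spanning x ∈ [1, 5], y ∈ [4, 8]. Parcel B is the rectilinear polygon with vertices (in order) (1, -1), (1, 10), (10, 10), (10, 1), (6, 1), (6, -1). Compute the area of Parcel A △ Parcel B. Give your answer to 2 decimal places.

75.00

|Parcel A| = 16, |Parcel B| = 91, |Parcel A∩Parcel B| = 16.
|Parcel A △ Parcel B| = |Parcel A| + |Parcel B| − 2·|Parcel A∩Parcel B| = 16 + 91 − 32 = 75.00.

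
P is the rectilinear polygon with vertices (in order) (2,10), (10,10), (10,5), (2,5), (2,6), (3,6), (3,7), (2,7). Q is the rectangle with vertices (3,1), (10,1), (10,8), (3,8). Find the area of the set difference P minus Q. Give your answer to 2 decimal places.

|P| = 39, |P∩Q| = 21.
|P ∖ Q| = |P| − |P∩Q| = 39 − 21 = 18.00.

18.00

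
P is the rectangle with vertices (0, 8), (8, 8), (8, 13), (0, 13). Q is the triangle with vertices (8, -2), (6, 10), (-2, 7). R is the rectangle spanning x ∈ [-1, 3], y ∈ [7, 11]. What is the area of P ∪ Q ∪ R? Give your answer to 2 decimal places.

By inclusion–exclusion:
Individual areas: |P| = 40, |Q| = 51, |R| = 16.
|P∩Q| = 5.6667.
|P∩R|: x∈[0,3], y∈[8,11] → 3·3 = 9.
|Q∩R| = 4.5.
|P∩Q∩R| = 1.0208.
|P ∪ Q ∪ R| = 107 − 19.1667 + 1.0208 = 88.85.

88.85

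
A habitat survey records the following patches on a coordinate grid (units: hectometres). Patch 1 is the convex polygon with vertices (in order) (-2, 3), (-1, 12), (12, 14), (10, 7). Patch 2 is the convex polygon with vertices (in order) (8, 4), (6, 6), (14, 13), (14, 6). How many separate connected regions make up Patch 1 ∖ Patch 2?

1

Patch 1 ∖ Patch 2 is a single connected region.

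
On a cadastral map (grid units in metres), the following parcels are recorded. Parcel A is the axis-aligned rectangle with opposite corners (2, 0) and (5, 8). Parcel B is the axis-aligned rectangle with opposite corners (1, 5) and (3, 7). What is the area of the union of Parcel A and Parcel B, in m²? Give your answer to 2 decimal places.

By inclusion–exclusion:
Individual areas: |Parcel A| = 24, |Parcel B| = 4.
|Parcel A∩Parcel B|: x∈[2,3], y∈[5,7] → 1·2 = 2.
|Parcel A ∪ Parcel B| = 28 − 2 = 26.00.

26.00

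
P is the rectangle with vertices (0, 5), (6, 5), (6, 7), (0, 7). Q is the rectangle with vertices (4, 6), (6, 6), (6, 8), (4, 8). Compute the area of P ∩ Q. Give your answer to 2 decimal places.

|P∩Q|: x∈[4,6], y∈[6,7] → 2·1 = 2.

2.00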